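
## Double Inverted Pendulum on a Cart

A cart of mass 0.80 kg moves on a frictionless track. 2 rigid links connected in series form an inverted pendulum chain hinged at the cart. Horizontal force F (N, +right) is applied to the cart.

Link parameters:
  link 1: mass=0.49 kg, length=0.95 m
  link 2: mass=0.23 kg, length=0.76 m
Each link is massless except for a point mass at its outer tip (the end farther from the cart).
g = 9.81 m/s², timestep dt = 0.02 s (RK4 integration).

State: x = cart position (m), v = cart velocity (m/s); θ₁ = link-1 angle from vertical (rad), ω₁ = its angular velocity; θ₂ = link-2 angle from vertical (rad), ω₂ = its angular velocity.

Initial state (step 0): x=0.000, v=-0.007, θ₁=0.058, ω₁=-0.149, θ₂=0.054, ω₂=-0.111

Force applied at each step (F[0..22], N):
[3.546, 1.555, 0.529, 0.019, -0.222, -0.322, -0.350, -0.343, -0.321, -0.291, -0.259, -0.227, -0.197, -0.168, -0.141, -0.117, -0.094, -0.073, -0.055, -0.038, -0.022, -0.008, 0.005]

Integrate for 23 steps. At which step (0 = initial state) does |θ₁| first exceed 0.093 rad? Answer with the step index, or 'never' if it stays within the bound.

Answer: never

Derivation:
apply F[0]=+3.546 → step 1: x=0.001, v=0.072, θ₁=0.054, ω₁=-0.220, θ₂=0.052, ω₂=-0.112
apply F[1]=+1.555 → step 2: x=0.002, v=0.101, θ₁=0.050, ω₁=-0.240, θ₂=0.050, ω₂=-0.113
apply F[2]=+0.529 → step 3: x=0.004, v=0.106, θ₁=0.045, ω₁=-0.235, θ₂=0.047, ω₂=-0.112
apply F[3]=+0.019 → step 4: x=0.006, v=0.099, θ₁=0.040, ω₁=-0.220, θ₂=0.045, ω₂=-0.111
apply F[4]=-0.222 → step 5: x=0.008, v=0.087, θ₁=0.036, ω₁=-0.199, θ₂=0.043, ω₂=-0.109
apply F[5]=-0.322 → step 6: x=0.010, v=0.073, θ₁=0.032, ω₁=-0.178, θ₂=0.041, ω₂=-0.106
apply F[6]=-0.350 → step 7: x=0.011, v=0.059, θ₁=0.029, ω₁=-0.158, θ₂=0.039, ω₂=-0.103
apply F[7]=-0.343 → step 8: x=0.012, v=0.045, θ₁=0.026, ω₁=-0.139, θ₂=0.037, ω₂=-0.099
apply F[8]=-0.321 → step 9: x=0.013, v=0.033, θ₁=0.024, ω₁=-0.122, θ₂=0.035, ω₂=-0.095
apply F[9]=-0.291 → step 10: x=0.014, v=0.022, θ₁=0.021, ω₁=-0.106, θ₂=0.033, ω₂=-0.091
apply F[10]=-0.259 → step 11: x=0.014, v=0.012, θ₁=0.019, ω₁=-0.093, θ₂=0.031, ω₂=-0.086
apply F[11]=-0.227 → step 12: x=0.014, v=0.003, θ₁=0.018, ω₁=-0.081, θ₂=0.029, ω₂=-0.082
apply F[12]=-0.197 → step 13: x=0.014, v=-0.005, θ₁=0.016, ω₁=-0.070, θ₂=0.028, ω₂=-0.078
apply F[13]=-0.168 → step 14: x=0.014, v=-0.012, θ₁=0.015, ω₁=-0.061, θ₂=0.026, ω₂=-0.073
apply F[14]=-0.141 → step 15: x=0.014, v=-0.018, θ₁=0.014, ω₁=-0.053, θ₂=0.025, ω₂=-0.069
apply F[15]=-0.117 → step 16: x=0.013, v=-0.023, θ₁=0.013, ω₁=-0.045, θ₂=0.023, ω₂=-0.065
apply F[16]=-0.094 → step 17: x=0.013, v=-0.028, θ₁=0.012, ω₁=-0.039, θ₂=0.022, ω₂=-0.061
apply F[17]=-0.073 → step 18: x=0.012, v=-0.032, θ₁=0.011, ω₁=-0.034, θ₂=0.021, ω₂=-0.057
apply F[18]=-0.055 → step 19: x=0.011, v=-0.035, θ₁=0.010, ω₁=-0.029, θ₂=0.020, ω₂=-0.053
apply F[19]=-0.038 → step 20: x=0.011, v=-0.038, θ₁=0.010, ω₁=-0.025, θ₂=0.019, ω₂=-0.050
apply F[20]=-0.022 → step 21: x=0.010, v=-0.040, θ₁=0.009, ω₁=-0.022, θ₂=0.018, ω₂=-0.046
apply F[21]=-0.008 → step 22: x=0.009, v=-0.042, θ₁=0.009, ω₁=-0.019, θ₂=0.017, ω₂=-0.043
apply F[22]=+0.005 → step 23: x=0.008, v=-0.043, θ₁=0.009, ω₁=-0.016, θ₂=0.016, ω₂=-0.040
max |θ₁| = 0.058 ≤ 0.093 over all 24 states.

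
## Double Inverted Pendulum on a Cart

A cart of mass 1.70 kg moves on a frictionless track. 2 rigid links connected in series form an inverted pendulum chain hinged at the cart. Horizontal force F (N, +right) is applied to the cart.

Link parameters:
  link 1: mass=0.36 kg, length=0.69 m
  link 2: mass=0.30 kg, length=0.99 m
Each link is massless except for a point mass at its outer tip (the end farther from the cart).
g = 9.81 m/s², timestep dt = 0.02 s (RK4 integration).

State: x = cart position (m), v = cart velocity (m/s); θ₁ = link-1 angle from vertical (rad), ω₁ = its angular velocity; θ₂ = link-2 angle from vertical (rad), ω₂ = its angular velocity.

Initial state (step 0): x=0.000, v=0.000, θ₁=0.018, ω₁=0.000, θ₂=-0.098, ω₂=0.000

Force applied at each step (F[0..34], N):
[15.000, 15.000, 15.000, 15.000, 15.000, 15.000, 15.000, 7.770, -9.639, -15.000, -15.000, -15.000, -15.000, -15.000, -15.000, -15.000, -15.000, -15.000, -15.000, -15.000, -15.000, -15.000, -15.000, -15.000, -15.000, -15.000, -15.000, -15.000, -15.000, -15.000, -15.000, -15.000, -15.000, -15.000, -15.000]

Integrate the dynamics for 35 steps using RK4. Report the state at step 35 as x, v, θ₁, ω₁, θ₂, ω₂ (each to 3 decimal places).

Answer: x=-0.230, v=-2.594, θ₁=-0.791, ω₁=-1.395, θ₂=0.427, ω₂=3.076

Derivation:
apply F[0]=+15.000 → step 1: x=0.002, v=0.175, θ₁=0.016, ω₁=-0.222, θ₂=-0.098, ω₂=-0.042
apply F[1]=+15.000 → step 2: x=0.007, v=0.351, θ₁=0.009, ω₁=-0.446, θ₂=-0.100, ω₂=-0.082
apply F[2]=+15.000 → step 3: x=0.016, v=0.527, θ₁=-0.002, ω₁=-0.677, θ₂=-0.102, ω₂=-0.119
apply F[3]=+15.000 → step 4: x=0.028, v=0.704, θ₁=-0.018, ω₁=-0.916, θ₂=-0.104, ω₂=-0.151
apply F[4]=+15.000 → step 5: x=0.044, v=0.882, θ₁=-0.039, ω₁=-1.165, θ₂=-0.108, ω₂=-0.176
apply F[5]=+15.000 → step 6: x=0.063, v=1.062, θ₁=-0.065, ω₁=-1.429, θ₂=-0.111, ω₂=-0.194
apply F[6]=+15.000 → step 7: x=0.086, v=1.243, θ₁=-0.096, ω₁=-1.707, θ₂=-0.115, ω₂=-0.203
apply F[7]=+7.770 → step 8: x=0.112, v=1.341, θ₁=-0.132, ω₁=-1.879, θ₂=-0.119, ω₂=-0.204
apply F[8]=-9.639 → step 9: x=0.138, v=1.237, θ₁=-0.168, ω₁=-1.778, θ₂=-0.123, ω₂=-0.195
apply F[9]=-15.000 → step 10: x=0.161, v=1.073, θ₁=-0.202, ω₁=-1.611, θ₂=-0.127, ω₂=-0.175
apply F[10]=-15.000 → step 11: x=0.181, v=0.913, θ₁=-0.233, ω₁=-1.466, θ₂=-0.130, ω₂=-0.143
apply F[11]=-15.000 → step 12: x=0.198, v=0.755, θ₁=-0.261, ω₁=-1.342, θ₂=-0.133, ω₂=-0.100
apply F[12]=-15.000 → step 13: x=0.211, v=0.600, θ₁=-0.287, ω₁=-1.237, θ₂=-0.134, ω₂=-0.047
apply F[13]=-15.000 → step 14: x=0.222, v=0.448, θ₁=-0.311, ω₁=-1.150, θ₂=-0.135, ω₂=0.016
apply F[14]=-15.000 → step 15: x=0.229, v=0.297, θ₁=-0.333, ω₁=-1.080, θ₂=-0.134, ω₂=0.088
apply F[15]=-15.000 → step 16: x=0.234, v=0.148, θ₁=-0.354, ω₁=-1.025, θ₂=-0.131, ω₂=0.170
apply F[16]=-15.000 → step 17: x=0.235, v=0.001, θ₁=-0.374, ω₁=-0.984, θ₂=-0.127, ω₂=0.262
apply F[17]=-15.000 → step 18: x=0.234, v=-0.145, θ₁=-0.393, ω₁=-0.958, θ₂=-0.121, ω₂=0.362
apply F[18]=-15.000 → step 19: x=0.229, v=-0.289, θ₁=-0.412, ω₁=-0.944, θ₂=-0.112, ω₂=0.472
apply F[19]=-15.000 → step 20: x=0.222, v=-0.433, θ₁=-0.431, ω₁=-0.943, θ₂=-0.102, ω₂=0.590
apply F[20]=-15.000 → step 21: x=0.212, v=-0.576, θ₁=-0.450, ω₁=-0.953, θ₂=-0.089, ω₂=0.717
apply F[21]=-15.000 → step 22: x=0.199, v=-0.718, θ₁=-0.469, ω₁=-0.974, θ₂=-0.073, ω₂=0.853
apply F[22]=-15.000 → step 23: x=0.183, v=-0.860, θ₁=-0.489, ω₁=-1.004, θ₂=-0.054, ω₂=0.997
apply F[23]=-15.000 → step 24: x=0.165, v=-1.002, θ₁=-0.510, ω₁=-1.042, θ₂=-0.033, ω₂=1.149
apply F[24]=-15.000 → step 25: x=0.143, v=-1.144, θ₁=-0.531, ω₁=-1.087, θ₂=-0.008, ω₂=1.308
apply F[25]=-15.000 → step 26: x=0.119, v=-1.286, θ₁=-0.553, ω₁=-1.135, θ₂=0.019, ω₂=1.473
apply F[26]=-15.000 → step 27: x=0.092, v=-1.429, θ₁=-0.576, ω₁=-1.186, θ₂=0.051, ω₂=1.642
apply F[27]=-15.000 → step 28: x=0.062, v=-1.572, θ₁=-0.601, ω₁=-1.237, θ₂=0.085, ω₂=1.816
apply F[28]=-15.000 → step 29: x=0.029, v=-1.716, θ₁=-0.626, ω₁=-1.285, θ₂=0.123, ω₂=1.992
apply F[29]=-15.000 → step 30: x=-0.007, v=-1.861, θ₁=-0.652, ω₁=-1.328, θ₂=0.165, ω₂=2.170
apply F[30]=-15.000 → step 31: x=-0.046, v=-2.007, θ₁=-0.679, ω₁=-1.364, θ₂=0.210, ω₂=2.349
apply F[31]=-15.000 → step 32: x=-0.087, v=-2.153, θ₁=-0.707, ω₁=-1.391, θ₂=0.259, ω₂=2.528
apply F[32]=-15.000 → step 33: x=-0.132, v=-2.300, θ₁=-0.735, ω₁=-1.406, θ₂=0.311, ω₂=2.709
apply F[33]=-15.000 → step 34: x=-0.179, v=-2.447, θ₁=-0.763, ω₁=-1.408, θ₂=0.367, ω₂=2.891
apply F[34]=-15.000 → step 35: x=-0.230, v=-2.594, θ₁=-0.791, ω₁=-1.395, θ₂=0.427, ω₂=3.076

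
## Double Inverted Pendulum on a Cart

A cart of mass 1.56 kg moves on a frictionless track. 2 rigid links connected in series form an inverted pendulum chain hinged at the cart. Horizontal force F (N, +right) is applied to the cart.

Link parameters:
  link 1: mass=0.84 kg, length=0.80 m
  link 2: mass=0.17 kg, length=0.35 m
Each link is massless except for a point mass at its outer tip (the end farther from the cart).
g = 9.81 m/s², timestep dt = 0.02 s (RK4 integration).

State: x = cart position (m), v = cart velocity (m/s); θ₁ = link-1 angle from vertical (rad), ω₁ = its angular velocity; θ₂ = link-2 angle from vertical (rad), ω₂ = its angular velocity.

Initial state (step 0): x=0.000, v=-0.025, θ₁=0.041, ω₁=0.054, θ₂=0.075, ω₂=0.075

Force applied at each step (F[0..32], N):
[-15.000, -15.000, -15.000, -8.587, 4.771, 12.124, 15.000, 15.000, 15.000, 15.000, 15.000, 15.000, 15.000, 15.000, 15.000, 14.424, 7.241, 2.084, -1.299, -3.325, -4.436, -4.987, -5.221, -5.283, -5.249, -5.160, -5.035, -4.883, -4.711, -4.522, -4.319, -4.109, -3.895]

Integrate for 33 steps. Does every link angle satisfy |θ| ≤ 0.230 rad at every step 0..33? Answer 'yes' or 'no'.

Answer: yes

Derivation:
apply F[0]=-15.000 → step 1: x=-0.002, v=-0.222, θ₁=0.045, ω₁=0.309, θ₂=0.077, ω₂=0.096
apply F[1]=-15.000 → step 2: x=-0.009, v=-0.421, θ₁=0.053, ω₁=0.567, θ₂=0.079, ω₂=0.115
apply F[2]=-15.000 → step 3: x=-0.019, v=-0.620, θ₁=0.067, ω₁=0.829, θ₂=0.081, ω₂=0.127
apply F[3]=-8.587 → step 4: x=-0.033, v=-0.738, θ₁=0.086, ω₁=0.996, θ₂=0.084, ω₂=0.131
apply F[4]=+4.771 → step 5: x=-0.047, v=-0.688, θ₁=0.105, ω₁=0.958, θ₂=0.086, ω₂=0.124
apply F[5]=+12.124 → step 6: x=-0.059, v=-0.548, θ₁=0.123, ω₁=0.812, θ₂=0.089, ω₂=0.106
apply F[6]=+15.000 → step 7: x=-0.069, v=-0.373, θ₁=0.137, ω₁=0.630, θ₂=0.091, ω₂=0.077
apply F[7]=+15.000 → step 8: x=-0.074, v=-0.200, θ₁=0.148, ω₁=0.454, θ₂=0.092, ω₂=0.039
apply F[8]=+15.000 → step 9: x=-0.077, v=-0.029, θ₁=0.155, ω₁=0.283, θ₂=0.092, ω₂=-0.006
apply F[9]=+15.000 → step 10: x=-0.076, v=0.141, θ₁=0.159, ω₁=0.115, θ₂=0.092, ω₂=-0.055
apply F[10]=+15.000 → step 11: x=-0.071, v=0.310, θ₁=0.160, ω₁=-0.051, θ₂=0.090, ω₂=-0.108
apply F[11]=+15.000 → step 12: x=-0.063, v=0.480, θ₁=0.157, ω₁=-0.218, θ₂=0.087, ω₂=-0.161
apply F[12]=+15.000 → step 13: x=-0.052, v=0.650, θ₁=0.151, ω₁=-0.387, θ₂=0.083, ω₂=-0.212
apply F[13]=+15.000 → step 14: x=-0.037, v=0.822, θ₁=0.142, ω₁=-0.560, θ₂=0.079, ω₂=-0.261
apply F[14]=+15.000 → step 15: x=-0.019, v=0.996, θ₁=0.129, ω₁=-0.739, θ₂=0.073, ω₂=-0.304
apply F[15]=+14.424 → step 16: x=0.003, v=1.165, θ₁=0.112, ω₁=-0.917, θ₂=0.067, ω₂=-0.340
apply F[16]=+7.241 → step 17: x=0.027, v=1.246, θ₁=0.093, ω₁=-0.990, θ₂=0.060, ω₂=-0.365
apply F[17]=+2.084 → step 18: x=0.052, v=1.263, θ₁=0.073, ω₁=-0.989, θ₂=0.052, ω₂=-0.383
apply F[18]=-1.299 → step 19: x=0.077, v=1.238, θ₁=0.054, ω₁=-0.943, θ₂=0.044, ω₂=-0.392
apply F[19]=-3.325 → step 20: x=0.101, v=1.191, θ₁=0.036, ω₁=-0.872, θ₂=0.036, ω₂=-0.395
apply F[20]=-4.436 → step 21: x=0.124, v=1.130, θ₁=0.019, ω₁=-0.790, θ₂=0.029, ω₂=-0.392
apply F[21]=-4.987 → step 22: x=0.146, v=1.065, θ₁=0.004, ω₁=-0.706, θ₂=0.021, ω₂=-0.384
apply F[22]=-5.221 → step 23: x=0.167, v=0.998, θ₁=-0.009, ω₁=-0.624, θ₂=0.013, ω₂=-0.371
apply F[23]=-5.283 → step 24: x=0.186, v=0.933, θ₁=-0.021, ω₁=-0.547, θ₂=0.006, ω₂=-0.355
apply F[24]=-5.249 → step 25: x=0.204, v=0.869, θ₁=-0.031, ω₁=-0.474, θ₂=-0.001, ω₂=-0.336
apply F[25]=-5.160 → step 26: x=0.221, v=0.807, θ₁=-0.040, ω₁=-0.407, θ₂=-0.007, ω₂=-0.315
apply F[26]=-5.035 → step 27: x=0.237, v=0.748, θ₁=-0.047, ω₁=-0.346, θ₂=-0.014, ω₂=-0.293
apply F[27]=-4.883 → step 28: x=0.251, v=0.692, θ₁=-0.053, ω₁=-0.290, θ₂=-0.019, ω₂=-0.270
apply F[28]=-4.711 → step 29: x=0.264, v=0.638, θ₁=-0.059, ω₁=-0.239, θ₂=-0.024, ω₂=-0.247
apply F[29]=-4.522 → step 30: x=0.276, v=0.588, θ₁=-0.063, ω₁=-0.193, θ₂=-0.029, ω₂=-0.224
apply F[30]=-4.319 → step 31: x=0.288, v=0.541, θ₁=-0.067, ω₁=-0.152, θ₂=-0.033, ω₂=-0.201
apply F[31]=-4.109 → step 32: x=0.298, v=0.497, θ₁=-0.069, ω₁=-0.115, θ₂=-0.037, ω₂=-0.178
apply F[32]=-3.895 → step 33: x=0.308, v=0.456, θ₁=-0.071, ω₁=-0.083, θ₂=-0.040, ω₂=-0.157
Max |angle| over trajectory = 0.160 rad; bound = 0.230 → within bound.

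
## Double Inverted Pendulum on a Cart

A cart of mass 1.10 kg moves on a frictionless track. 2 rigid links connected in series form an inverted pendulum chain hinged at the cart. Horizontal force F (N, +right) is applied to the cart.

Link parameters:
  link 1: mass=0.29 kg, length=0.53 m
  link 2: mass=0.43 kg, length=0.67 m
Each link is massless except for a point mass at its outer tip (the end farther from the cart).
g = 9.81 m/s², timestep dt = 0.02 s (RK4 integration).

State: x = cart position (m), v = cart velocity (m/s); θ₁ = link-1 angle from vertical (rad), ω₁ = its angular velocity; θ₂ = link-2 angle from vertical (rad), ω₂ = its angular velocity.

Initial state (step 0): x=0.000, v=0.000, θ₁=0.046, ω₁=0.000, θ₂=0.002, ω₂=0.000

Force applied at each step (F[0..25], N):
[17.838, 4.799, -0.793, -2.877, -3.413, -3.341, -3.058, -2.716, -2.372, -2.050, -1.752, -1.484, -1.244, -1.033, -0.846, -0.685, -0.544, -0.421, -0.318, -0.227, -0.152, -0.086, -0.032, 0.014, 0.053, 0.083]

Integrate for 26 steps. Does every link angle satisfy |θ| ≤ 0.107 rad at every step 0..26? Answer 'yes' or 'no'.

apply F[0]=+17.838 → step 1: x=0.003, v=0.318, θ₁=0.040, ω₁=-0.559, θ₂=0.002, ω₂=-0.033
apply F[1]=+4.799 → step 2: x=0.010, v=0.401, θ₁=0.028, ω₁=-0.685, θ₂=0.001, ω₂=-0.057
apply F[2]=-0.793 → step 3: x=0.018, v=0.384, θ₁=0.015, ω₁=-0.633, θ₂=-0.001, ω₂=-0.072
apply F[3]=-2.877 → step 4: x=0.025, v=0.331, θ₁=0.003, ω₁=-0.523, θ₂=-0.002, ω₂=-0.079
apply F[4]=-3.413 → step 5: x=0.031, v=0.269, θ₁=-0.006, ω₁=-0.407, θ₂=-0.004, ω₂=-0.080
apply F[5]=-3.341 → step 6: x=0.036, v=0.209, θ₁=-0.013, ω₁=-0.301, θ₂=-0.005, ω₂=-0.076
apply F[6]=-3.058 → step 7: x=0.040, v=0.156, θ₁=-0.018, ω₁=-0.211, θ₂=-0.007, ω₂=-0.069
apply F[7]=-2.716 → step 8: x=0.042, v=0.109, θ₁=-0.022, ω₁=-0.137, θ₂=-0.008, ω₂=-0.060
apply F[8]=-2.372 → step 9: x=0.044, v=0.069, θ₁=-0.024, ω₁=-0.078, θ₂=-0.009, ω₂=-0.049
apply F[9]=-2.050 → step 10: x=0.045, v=0.035, θ₁=-0.025, ω₁=-0.030, θ₂=-0.010, ω₂=-0.038
apply F[10]=-1.752 → step 11: x=0.046, v=0.006, θ₁=-0.025, ω₁=0.006, θ₂=-0.011, ω₂=-0.028
apply F[11]=-1.484 → step 12: x=0.046, v=-0.018, θ₁=-0.025, ω₁=0.034, θ₂=-0.011, ω₂=-0.017
apply F[12]=-1.244 → step 13: x=0.045, v=-0.037, θ₁=-0.024, ω₁=0.055, θ₂=-0.011, ω₂=-0.008
apply F[13]=-1.033 → step 14: x=0.044, v=-0.053, θ₁=-0.023, ω₁=0.069, θ₂=-0.011, ω₂=0.001
apply F[14]=-0.846 → step 15: x=0.043, v=-0.066, θ₁=-0.021, ω₁=0.079, θ₂=-0.011, ω₂=0.009
apply F[15]=-0.685 → step 16: x=0.041, v=-0.076, θ₁=-0.019, ω₁=0.085, θ₂=-0.011, ω₂=0.015
apply F[16]=-0.544 → step 17: x=0.040, v=-0.083, θ₁=-0.018, ω₁=0.088, θ₂=-0.011, ω₂=0.021
apply F[17]=-0.421 → step 18: x=0.038, v=-0.089, θ₁=-0.016, ω₁=0.089, θ₂=-0.010, ω₂=0.025
apply F[18]=-0.318 → step 19: x=0.036, v=-0.092, θ₁=-0.014, ω₁=0.088, θ₂=-0.010, ω₂=0.029
apply F[19]=-0.227 → step 20: x=0.034, v=-0.095, θ₁=-0.012, ω₁=0.085, θ₂=-0.009, ω₂=0.032
apply F[20]=-0.152 → step 21: x=0.033, v=-0.096, θ₁=-0.011, ω₁=0.082, θ₂=-0.008, ω₂=0.034
apply F[21]=-0.086 → step 22: x=0.031, v=-0.096, θ₁=-0.009, ω₁=0.078, θ₂=-0.008, ω₂=0.036
apply F[22]=-0.032 → step 23: x=0.029, v=-0.096, θ₁=-0.008, ω₁=0.073, θ₂=-0.007, ω₂=0.036
apply F[23]=+0.014 → step 24: x=0.027, v=-0.095, θ₁=-0.006, ω₁=0.068, θ₂=-0.006, ω₂=0.037
apply F[24]=+0.053 → step 25: x=0.025, v=-0.093, θ₁=-0.005, ω₁=0.063, θ₂=-0.005, ω₂=0.037
apply F[25]=+0.083 → step 26: x=0.023, v=-0.091, θ₁=-0.004, ω₁=0.058, θ₂=-0.005, ω₂=0.036
Max |angle| over trajectory = 0.046 rad; bound = 0.107 → within bound.

Answer: yes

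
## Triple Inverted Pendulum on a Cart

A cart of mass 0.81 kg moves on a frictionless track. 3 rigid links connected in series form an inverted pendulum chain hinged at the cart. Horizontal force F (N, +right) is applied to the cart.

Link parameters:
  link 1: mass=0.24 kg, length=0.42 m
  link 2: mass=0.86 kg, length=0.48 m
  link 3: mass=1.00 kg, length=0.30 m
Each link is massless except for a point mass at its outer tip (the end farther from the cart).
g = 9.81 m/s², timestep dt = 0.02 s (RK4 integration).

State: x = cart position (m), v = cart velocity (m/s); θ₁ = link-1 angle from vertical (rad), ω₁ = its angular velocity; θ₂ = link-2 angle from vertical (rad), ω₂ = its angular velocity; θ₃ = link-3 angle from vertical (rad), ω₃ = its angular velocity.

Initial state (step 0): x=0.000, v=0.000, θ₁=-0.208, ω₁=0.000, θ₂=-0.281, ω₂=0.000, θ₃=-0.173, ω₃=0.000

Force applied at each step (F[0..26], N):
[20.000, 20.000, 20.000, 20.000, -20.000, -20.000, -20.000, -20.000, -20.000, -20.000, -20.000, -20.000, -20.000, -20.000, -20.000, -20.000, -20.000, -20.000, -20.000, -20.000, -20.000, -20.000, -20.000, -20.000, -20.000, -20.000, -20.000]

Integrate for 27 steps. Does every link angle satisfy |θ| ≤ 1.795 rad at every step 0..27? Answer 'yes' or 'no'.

apply F[0]=+20.000 → step 1: x=0.005, v=0.533, θ₁=-0.220, ω₁=-1.247, θ₂=-0.282, ω₂=-0.109, θ₃=-0.172, ω₃=0.056
apply F[1]=+20.000 → step 2: x=0.021, v=1.049, θ₁=-0.258, ω₁=-2.517, θ₂=-0.285, ω₂=-0.154, θ₃=-0.171, ω₃=0.085
apply F[2]=+20.000 → step 3: x=0.047, v=1.521, θ₁=-0.321, ω₁=-3.719, θ₂=-0.288, ω₂=-0.153, θ₃=-0.169, ω₃=0.061
apply F[3]=+20.000 → step 4: x=0.082, v=1.921, θ₁=-0.405, ω₁=-4.636, θ₂=-0.292, ω₂=-0.263, θ₃=-0.169, ω₃=-0.026
apply F[4]=-20.000 → step 5: x=0.116, v=1.573, θ₁=-0.495, ω₁=-4.459, θ₂=-0.294, ω₂=0.066, θ₃=-0.168, ω₃=0.088
apply F[5]=-20.000 → step 6: x=0.145, v=1.234, θ₁=-0.585, ω₁=-4.516, θ₂=-0.288, ω₂=0.552, θ₃=-0.165, ω₃=0.189
apply F[6]=-20.000 → step 7: x=0.166, v=0.885, θ₁=-0.677, ω₁=-4.672, θ₂=-0.271, ω₂=1.115, θ₃=-0.161, ω₃=0.264
apply F[7]=-20.000 → step 8: x=0.180, v=0.516, θ₁=-0.772, ω₁=-4.839, θ₂=-0.243, ω₂=1.692, θ₃=-0.155, ω₃=0.310
apply F[8]=-20.000 → step 9: x=0.186, v=0.126, θ₁=-0.870, ω₁=-4.972, θ₂=-0.204, ω₂=2.245, θ₃=-0.149, ω₃=0.332
apply F[9]=-20.000 → step 10: x=0.185, v=-0.280, θ₁=-0.970, ω₁=-5.058, θ₂=-0.154, ω₂=2.762, θ₃=-0.142, ω₃=0.338
apply F[10]=-20.000 → step 11: x=0.175, v=-0.699, θ₁=-1.072, ω₁=-5.098, θ₂=-0.094, ω₂=3.246, θ₃=-0.135, ω₃=0.337
apply F[11]=-20.000 → step 12: x=0.157, v=-1.125, θ₁=-1.174, ω₁=-5.092, θ₂=-0.024, ω₂=3.708, θ₃=-0.128, ω₃=0.337
apply F[12]=-20.000 → step 13: x=0.130, v=-1.554, θ₁=-1.275, ω₁=-5.039, θ₂=0.055, ω₂=4.165, θ₃=-0.122, ω₃=0.346
apply F[13]=-20.000 → step 14: x=0.095, v=-1.980, θ₁=-1.375, ω₁=-4.930, θ₂=0.143, ω₂=4.636, θ₃=-0.114, ω₃=0.373
apply F[14]=-20.000 → step 15: x=0.051, v=-2.399, θ₁=-1.472, ω₁=-4.743, θ₂=0.240, ω₂=5.150, θ₃=-0.107, ω₃=0.432
apply F[15]=-20.000 → step 16: x=-0.001, v=-2.801, θ₁=-1.564, ω₁=-4.439, θ₂=0.349, ω₂=5.740, θ₃=-0.097, ω₃=0.545
apply F[16]=-20.000 → step 17: x=-0.061, v=-3.172, θ₁=-1.648, ω₁=-3.949, θ₂=0.471, ω₂=6.455, θ₃=-0.084, ω₃=0.752
apply F[17]=-20.000 → step 18: x=-0.128, v=-3.486, θ₁=-1.720, ω₁=-3.171, θ₂=0.608, ω₂=7.355, θ₃=-0.066, ω₃=1.133
apply F[18]=-20.000 → step 19: x=-0.200, v=-3.696, θ₁=-1.772, ω₁=-1.995, θ₂=0.766, ω₂=8.473, θ₃=-0.037, ω₃=1.841
apply F[19]=-20.000 → step 20: x=-0.274, v=-3.738, θ₁=-1.797, ω₁=-0.463, θ₂=0.948, ω₂=9.699, θ₃=0.012, ω₃=3.118
apply F[20]=-20.000 → step 21: x=-0.348, v=-3.575, θ₁=-1.792, ω₁=0.939, θ₂=1.152, ω₂=10.594, θ₃=0.093, ω₃=5.151
apply F[21]=-20.000 → step 22: x=-0.417, v=-3.279, θ₁=-1.766, ω₁=1.375, θ₂=1.365, ω₂=10.533, θ₃=0.222, ω₃=7.719
apply F[22]=-20.000 → step 23: x=-0.479, v=-3.019, θ₁=-1.746, ω₁=0.492, θ₂=1.565, ω₂=9.279, θ₃=0.401, ω₃=10.193
apply F[23]=-20.000 → step 24: x=-0.538, v=-2.924, θ₁=-1.753, ω₁=-1.243, θ₂=1.731, ω₂=7.205, θ₃=0.625, ω₃=12.073
apply F[24]=-20.000 → step 25: x=-0.598, v=-3.014, θ₁=-1.797, ω₁=-3.218, θ₂=1.852, ω₂=4.880, θ₃=0.880, ω₃=13.298
apply F[25]=-20.000 → step 26: x=-0.660, v=-3.250, θ₁=-1.881, ω₁=-5.193, θ₂=1.927, ω₂=2.723, θ₃=1.154, ω₃=14.051
apply F[26]=-20.000 → step 27: x=-0.728, v=-3.602, θ₁=-2.005, ω₁=-7.206, θ₂=1.964, ω₂=1.056, θ₃=1.440, ω₃=14.500
Max |angle| over trajectory = 2.005 rad; bound = 1.795 → exceeded.

Answer: no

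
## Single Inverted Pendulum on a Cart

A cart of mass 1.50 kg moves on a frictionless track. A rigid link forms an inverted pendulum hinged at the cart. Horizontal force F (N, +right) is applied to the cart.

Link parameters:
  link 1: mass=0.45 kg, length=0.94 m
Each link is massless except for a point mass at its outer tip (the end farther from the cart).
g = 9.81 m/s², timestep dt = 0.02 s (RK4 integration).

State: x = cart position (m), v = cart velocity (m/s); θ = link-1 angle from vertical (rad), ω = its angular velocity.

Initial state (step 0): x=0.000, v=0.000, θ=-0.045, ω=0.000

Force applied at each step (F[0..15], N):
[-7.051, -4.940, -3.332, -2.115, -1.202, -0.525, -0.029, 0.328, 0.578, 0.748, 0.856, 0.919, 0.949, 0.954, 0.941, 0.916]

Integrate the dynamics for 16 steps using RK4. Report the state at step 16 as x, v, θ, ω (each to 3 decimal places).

apply F[0]=-7.051 → step 1: x=-0.001, v=-0.091, θ=-0.044, ω=0.088
apply F[1]=-4.940 → step 2: x=-0.003, v=-0.155, θ=-0.042, ω=0.146
apply F[2]=-3.332 → step 3: x=-0.007, v=-0.197, θ=-0.039, ω=0.182
apply F[3]=-2.115 → step 4: x=-0.011, v=-0.223, θ=-0.035, ω=0.202
apply F[4]=-1.202 → step 5: x=-0.016, v=-0.237, θ=-0.031, ω=0.211
apply F[5]=-0.525 → step 6: x=-0.020, v=-0.242, θ=-0.026, ω=0.210
apply F[6]=-0.029 → step 7: x=-0.025, v=-0.241, θ=-0.022, ω=0.204
apply F[7]=+0.328 → step 8: x=-0.030, v=-0.236, θ=-0.018, ω=0.194
apply F[8]=+0.578 → step 9: x=-0.035, v=-0.227, θ=-0.014, ω=0.181
apply F[9]=+0.748 → step 10: x=-0.039, v=-0.216, θ=-0.011, ω=0.167
apply F[10]=+0.856 → step 11: x=-0.043, v=-0.204, θ=-0.008, ω=0.153
apply F[11]=+0.919 → step 12: x=-0.047, v=-0.192, θ=-0.005, ω=0.138
apply F[12]=+0.949 → step 13: x=-0.051, v=-0.179, θ=-0.002, ω=0.124
apply F[13]=+0.954 → step 14: x=-0.054, v=-0.166, θ=0.000, ω=0.110
apply F[14]=+0.941 → step 15: x=-0.058, v=-0.154, θ=0.002, ω=0.097
apply F[15]=+0.916 → step 16: x=-0.061, v=-0.141, θ=0.004, ω=0.085

Answer: x=-0.061, v=-0.141, θ=0.004, ω=0.085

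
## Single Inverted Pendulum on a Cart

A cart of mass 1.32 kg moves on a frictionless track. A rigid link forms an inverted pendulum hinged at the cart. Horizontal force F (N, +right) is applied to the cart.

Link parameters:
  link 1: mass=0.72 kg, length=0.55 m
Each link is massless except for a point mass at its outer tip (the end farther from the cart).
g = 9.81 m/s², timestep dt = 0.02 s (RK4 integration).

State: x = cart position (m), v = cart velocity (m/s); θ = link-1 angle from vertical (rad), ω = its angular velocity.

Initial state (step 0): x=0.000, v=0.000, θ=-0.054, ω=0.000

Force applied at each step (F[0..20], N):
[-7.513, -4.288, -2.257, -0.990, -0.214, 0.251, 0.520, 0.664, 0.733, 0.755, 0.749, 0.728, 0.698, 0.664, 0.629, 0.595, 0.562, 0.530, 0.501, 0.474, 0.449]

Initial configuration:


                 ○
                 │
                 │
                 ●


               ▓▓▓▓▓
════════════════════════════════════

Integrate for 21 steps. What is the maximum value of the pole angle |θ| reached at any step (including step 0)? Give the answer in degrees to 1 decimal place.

apply F[0]=-7.513 → step 1: x=-0.001, v=-0.108, θ=-0.052, ω=0.177
apply F[1]=-4.288 → step 2: x=-0.004, v=-0.168, θ=-0.048, ω=0.267
apply F[2]=-2.257 → step 3: x=-0.007, v=-0.197, θ=-0.042, ω=0.305
apply F[3]=-0.990 → step 4: x=-0.012, v=-0.208, θ=-0.036, ω=0.310
apply F[4]=-0.214 → step 5: x=-0.016, v=-0.207, θ=-0.030, ω=0.298
apply F[5]=+0.251 → step 6: x=-0.020, v=-0.201, θ=-0.024, ω=0.276
apply F[6]=+0.520 → step 7: x=-0.024, v=-0.191, θ=-0.019, ω=0.250
apply F[7]=+0.664 → step 8: x=-0.027, v=-0.179, θ=-0.014, ω=0.223
apply F[8]=+0.733 → step 9: x=-0.031, v=-0.166, θ=-0.010, ω=0.196
apply F[9]=+0.755 → step 10: x=-0.034, v=-0.154, θ=-0.006, ω=0.171
apply F[10]=+0.749 → step 11: x=-0.037, v=-0.142, θ=-0.003, ω=0.148
apply F[11]=+0.728 → step 12: x=-0.040, v=-0.131, θ=-0.000, ω=0.127
apply F[12]=+0.698 → step 13: x=-0.042, v=-0.121, θ=0.002, ω=0.108
apply F[13]=+0.664 → step 14: x=-0.045, v=-0.111, θ=0.004, ω=0.091
apply F[14]=+0.629 → step 15: x=-0.047, v=-0.102, θ=0.006, ω=0.077
apply F[15]=+0.595 → step 16: x=-0.049, v=-0.094, θ=0.007, ω=0.064
apply F[16]=+0.562 → step 17: x=-0.050, v=-0.086, θ=0.008, ω=0.052
apply F[17]=+0.530 → step 18: x=-0.052, v=-0.079, θ=0.009, ω=0.043
apply F[18]=+0.501 → step 19: x=-0.054, v=-0.072, θ=0.010, ω=0.034
apply F[19]=+0.474 → step 20: x=-0.055, v=-0.066, θ=0.011, ω=0.027
apply F[20]=+0.449 → step 21: x=-0.056, v=-0.060, θ=0.011, ω=0.020
Max |angle| over trajectory = 0.054 rad = 3.1°.

Answer: 3.1°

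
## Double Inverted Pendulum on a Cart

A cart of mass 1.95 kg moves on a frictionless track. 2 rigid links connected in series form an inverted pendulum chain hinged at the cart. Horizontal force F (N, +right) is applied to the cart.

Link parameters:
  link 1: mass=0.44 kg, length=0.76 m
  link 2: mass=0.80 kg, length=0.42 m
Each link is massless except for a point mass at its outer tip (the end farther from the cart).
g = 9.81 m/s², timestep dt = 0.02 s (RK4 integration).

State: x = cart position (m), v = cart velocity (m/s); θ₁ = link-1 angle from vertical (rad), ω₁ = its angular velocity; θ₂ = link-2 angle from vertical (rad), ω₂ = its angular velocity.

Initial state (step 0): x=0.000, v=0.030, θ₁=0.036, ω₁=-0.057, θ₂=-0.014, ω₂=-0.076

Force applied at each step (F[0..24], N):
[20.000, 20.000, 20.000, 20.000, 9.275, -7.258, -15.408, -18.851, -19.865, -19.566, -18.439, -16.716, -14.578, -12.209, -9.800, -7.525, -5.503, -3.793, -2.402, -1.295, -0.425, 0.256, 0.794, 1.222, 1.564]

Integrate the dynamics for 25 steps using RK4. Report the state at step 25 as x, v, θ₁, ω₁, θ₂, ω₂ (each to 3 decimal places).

apply F[0]=+20.000 → step 1: x=0.003, v=0.231, θ₁=0.033, ω₁=-0.288, θ₂=-0.016, ω₂=-0.143
apply F[1]=+20.000 → step 2: x=0.009, v=0.432, θ₁=0.024, ω₁=-0.523, θ₂=-0.020, ω₂=-0.205
apply F[2]=+20.000 → step 3: x=0.020, v=0.635, θ₁=0.012, ω₁=-0.767, θ₂=-0.024, ω₂=-0.257
apply F[3]=+20.000 → step 4: x=0.035, v=0.840, θ₁=-0.006, ω₁=-1.022, θ₂=-0.030, ω₂=-0.295
apply F[4]=+9.275 → step 5: x=0.052, v=0.937, θ₁=-0.028, ω₁=-1.148, θ₂=-0.036, ω₂=-0.314
apply F[5]=-7.258 → step 6: x=0.070, v=0.867, θ₁=-0.050, ω₁=-1.066, θ₂=-0.042, ω₂=-0.314
apply F[6]=-15.408 → step 7: x=0.086, v=0.716, θ₁=-0.070, ω₁=-0.890, θ₂=-0.048, ω₂=-0.295
apply F[7]=-18.851 → step 8: x=0.099, v=0.533, θ₁=-0.085, ω₁=-0.682, θ₂=-0.054, ω₂=-0.259
apply F[8]=-19.865 → step 9: x=0.107, v=0.341, θ₁=-0.097, ω₁=-0.472, θ₂=-0.059, ω₂=-0.210
apply F[9]=-19.566 → step 10: x=0.112, v=0.154, θ₁=-0.104, ω₁=-0.273, θ₂=-0.062, ω₂=-0.153
apply F[10]=-18.439 → step 11: x=0.114, v=-0.021, θ₁=-0.108, ω₁=-0.094, θ₂=-0.065, ω₂=-0.093
apply F[11]=-16.716 → step 12: x=0.112, v=-0.178, θ₁=-0.108, ω₁=0.062, θ₂=-0.066, ω₂=-0.032
apply F[12]=-14.578 → step 13: x=0.107, v=-0.313, θ₁=-0.106, ω₁=0.191, θ₂=-0.066, ω₂=0.026
apply F[13]=-12.209 → step 14: x=0.099, v=-0.425, θ₁=-0.101, ω₁=0.292, θ₂=-0.065, ω₂=0.078
apply F[14]=-9.800 → step 15: x=0.090, v=-0.513, θ₁=-0.094, ω₁=0.366, θ₂=-0.063, ω₂=0.123
apply F[15]=-7.525 → step 16: x=0.079, v=-0.579, θ₁=-0.087, ω₁=0.415, θ₂=-0.060, ω₂=0.162
apply F[16]=-5.503 → step 17: x=0.067, v=-0.625, θ₁=-0.078, ω₁=0.443, θ₂=-0.057, ω₂=0.193
apply F[17]=-3.793 → step 18: x=0.054, v=-0.655, θ₁=-0.069, ω₁=0.455, θ₂=-0.053, ω₂=0.218
apply F[18]=-2.402 → step 19: x=0.041, v=-0.671, θ₁=-0.060, ω₁=0.453, θ₂=-0.048, ω₂=0.236
apply F[19]=-1.295 → step 20: x=0.028, v=-0.678, θ₁=-0.051, ω₁=0.443, θ₂=-0.043, ω₂=0.249
apply F[20]=-0.425 → step 21: x=0.014, v=-0.677, θ₁=-0.042, ω₁=0.426, θ₂=-0.038, ω₂=0.257
apply F[21]=+0.256 → step 22: x=0.001, v=-0.669, θ₁=-0.034, ω₁=0.406, θ₂=-0.033, ω₂=0.260
apply F[22]=+0.794 → step 23: x=-0.013, v=-0.657, θ₁=-0.026, ω₁=0.383, θ₂=-0.028, ω₂=0.260
apply F[23]=+1.222 → step 24: x=-0.026, v=-0.642, θ₁=-0.019, ω₁=0.358, θ₂=-0.023, ω₂=0.256
apply F[24]=+1.564 → step 25: x=-0.038, v=-0.624, θ₁=-0.012, ω₁=0.333, θ₂=-0.017, ω₂=0.250

Answer: x=-0.038, v=-0.624, θ₁=-0.012, ω₁=0.333, θ₂=-0.017, ω₂=0.250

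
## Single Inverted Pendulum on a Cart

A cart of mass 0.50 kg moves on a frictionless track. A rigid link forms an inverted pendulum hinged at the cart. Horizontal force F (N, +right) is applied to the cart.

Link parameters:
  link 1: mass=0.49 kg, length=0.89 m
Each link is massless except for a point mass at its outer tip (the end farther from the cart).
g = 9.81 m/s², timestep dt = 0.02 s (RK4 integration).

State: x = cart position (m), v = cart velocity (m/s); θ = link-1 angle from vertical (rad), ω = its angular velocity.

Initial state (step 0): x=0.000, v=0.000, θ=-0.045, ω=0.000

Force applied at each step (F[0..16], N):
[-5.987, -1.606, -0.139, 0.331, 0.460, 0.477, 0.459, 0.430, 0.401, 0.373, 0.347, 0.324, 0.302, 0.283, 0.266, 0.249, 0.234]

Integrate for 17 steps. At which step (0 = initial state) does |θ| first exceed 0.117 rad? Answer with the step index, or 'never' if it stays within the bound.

apply F[0]=-5.987 → step 1: x=-0.002, v=-0.231, θ=-0.043, ω=0.249
apply F[1]=-1.606 → step 2: x=-0.007, v=-0.287, θ=-0.037, ω=0.304
apply F[2]=-0.139 → step 3: x=-0.013, v=-0.286, θ=-0.031, ω=0.295
apply F[3]=+0.331 → step 4: x=-0.019, v=-0.268, θ=-0.025, ω=0.268
apply F[4]=+0.460 → step 5: x=-0.024, v=-0.245, θ=-0.020, ω=0.238
apply F[5]=+0.477 → step 6: x=-0.029, v=-0.222, θ=-0.016, ω=0.208
apply F[6]=+0.459 → step 7: x=-0.033, v=-0.201, θ=-0.012, ω=0.182
apply F[7]=+0.430 → step 8: x=-0.037, v=-0.182, θ=-0.009, ω=0.158
apply F[8]=+0.401 → step 9: x=-0.040, v=-0.165, θ=-0.006, ω=0.137
apply F[9]=+0.373 → step 10: x=-0.043, v=-0.149, θ=-0.003, ω=0.118
apply F[10]=+0.347 → step 11: x=-0.046, v=-0.135, θ=-0.001, ω=0.102
apply F[11]=+0.324 → step 12: x=-0.049, v=-0.122, θ=0.001, ω=0.087
apply F[12]=+0.302 → step 13: x=-0.051, v=-0.110, θ=0.003, ω=0.074
apply F[13]=+0.283 → step 14: x=-0.053, v=-0.099, θ=0.004, ω=0.063
apply F[14]=+0.266 → step 15: x=-0.055, v=-0.090, θ=0.005, ω=0.053
apply F[15]=+0.249 → step 16: x=-0.057, v=-0.081, θ=0.006, ω=0.044
apply F[16]=+0.234 → step 17: x=-0.058, v=-0.073, θ=0.007, ω=0.037
max |θ| = 0.045 ≤ 0.117 over all 18 states.

Answer: never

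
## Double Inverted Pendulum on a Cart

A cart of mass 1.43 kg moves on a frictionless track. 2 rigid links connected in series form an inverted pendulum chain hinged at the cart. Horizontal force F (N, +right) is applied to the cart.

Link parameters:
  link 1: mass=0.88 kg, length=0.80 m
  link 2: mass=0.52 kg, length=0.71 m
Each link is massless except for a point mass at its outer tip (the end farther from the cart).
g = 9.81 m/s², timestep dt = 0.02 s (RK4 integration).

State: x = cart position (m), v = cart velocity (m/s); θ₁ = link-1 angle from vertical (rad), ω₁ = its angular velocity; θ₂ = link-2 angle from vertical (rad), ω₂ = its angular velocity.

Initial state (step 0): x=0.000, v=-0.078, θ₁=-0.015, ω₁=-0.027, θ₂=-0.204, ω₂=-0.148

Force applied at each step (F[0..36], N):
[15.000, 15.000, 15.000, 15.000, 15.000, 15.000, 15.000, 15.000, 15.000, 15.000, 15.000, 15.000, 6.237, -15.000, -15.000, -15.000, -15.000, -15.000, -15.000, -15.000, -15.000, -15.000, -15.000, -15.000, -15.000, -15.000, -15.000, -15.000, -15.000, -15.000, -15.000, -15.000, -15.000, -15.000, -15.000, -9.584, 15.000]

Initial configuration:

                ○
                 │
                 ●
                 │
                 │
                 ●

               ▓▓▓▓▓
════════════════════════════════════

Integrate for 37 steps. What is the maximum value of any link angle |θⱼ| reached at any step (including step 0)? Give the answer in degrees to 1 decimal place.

Answer: 164.8°

Derivation:
apply F[0]=+15.000 → step 1: x=0.001, v=0.135, θ₁=-0.018, ω₁=-0.271, θ₂=-0.208, ω₂=-0.227
apply F[1]=+15.000 → step 2: x=0.005, v=0.348, θ₁=-0.026, ω₁=-0.518, θ₂=-0.213, ω₂=-0.305
apply F[2]=+15.000 → step 3: x=0.015, v=0.564, θ₁=-0.039, ω₁=-0.772, θ₂=-0.220, ω₂=-0.379
apply F[3]=+15.000 → step 4: x=0.028, v=0.781, θ₁=-0.057, ω₁=-1.034, θ₂=-0.228, ω₂=-0.445
apply F[4]=+15.000 → step 5: x=0.046, v=1.001, θ₁=-0.080, ω₁=-1.306, θ₂=-0.238, ω₂=-0.502
apply F[5]=+15.000 → step 6: x=0.068, v=1.224, θ₁=-0.109, ω₁=-1.592, θ₂=-0.248, ω₂=-0.548
apply F[6]=+15.000 → step 7: x=0.095, v=1.448, θ₁=-0.144, ω₁=-1.890, θ₂=-0.259, ω₂=-0.581
apply F[7]=+15.000 → step 8: x=0.126, v=1.671, θ₁=-0.185, ω₁=-2.199, θ₂=-0.271, ω₂=-0.601
apply F[8]=+15.000 → step 9: x=0.162, v=1.892, θ₁=-0.232, ω₁=-2.517, θ₂=-0.283, ω₂=-0.610
apply F[9]=+15.000 → step 10: x=0.202, v=2.106, θ₁=-0.285, ω₁=-2.838, θ₂=-0.296, ω₂=-0.611
apply F[10]=+15.000 → step 11: x=0.246, v=2.309, θ₁=-0.345, ω₁=-3.155, θ₂=-0.308, ω₂=-0.612
apply F[11]=+15.000 → step 12: x=0.294, v=2.496, θ₁=-0.412, ω₁=-3.459, θ₂=-0.320, ω₂=-0.622
apply F[12]=+6.237 → step 13: x=0.344, v=2.560, θ₁=-0.483, ω₁=-3.632, θ₂=-0.333, ω₂=-0.636
apply F[13]=-15.000 → step 14: x=0.394, v=2.376, θ₁=-0.554, ω₁=-3.560, θ₂=-0.345, ω₂=-0.615
apply F[14]=-15.000 → step 15: x=0.440, v=2.198, θ₁=-0.625, ω₁=-3.520, θ₂=-0.357, ω₂=-0.585
apply F[15]=-15.000 → step 16: x=0.482, v=2.024, θ₁=-0.695, ω₁=-3.511, θ₂=-0.369, ω₂=-0.546
apply F[16]=-15.000 → step 17: x=0.520, v=1.852, θ₁=-0.766, ω₁=-3.527, θ₂=-0.379, ω₂=-0.501
apply F[17]=-15.000 → step 18: x=0.556, v=1.679, θ₁=-0.837, ω₁=-3.567, θ₂=-0.389, ω₂=-0.453
apply F[18]=-15.000 → step 19: x=0.588, v=1.504, θ₁=-0.909, ω₁=-3.628, θ₂=-0.397, ω₂=-0.405
apply F[19]=-15.000 → step 20: x=0.616, v=1.325, θ₁=-0.982, ω₁=-3.707, θ₂=-0.405, ω₂=-0.360
apply F[20]=-15.000 → step 21: x=0.641, v=1.139, θ₁=-1.057, ω₁=-3.805, θ₂=-0.412, ω₂=-0.323
apply F[21]=-15.000 → step 22: x=0.661, v=0.946, θ₁=-1.134, ω₁=-3.918, θ₂=-0.418, ω₂=-0.297
apply F[22]=-15.000 → step 23: x=0.678, v=0.742, θ₁=-1.214, ω₁=-4.048, θ₂=-0.424, ω₂=-0.286
apply F[23]=-15.000 → step 24: x=0.691, v=0.528, θ₁=-1.296, ω₁=-4.196, θ₂=-0.429, ω₂=-0.294
apply F[24]=-15.000 → step 25: x=0.699, v=0.300, θ₁=-1.382, ω₁=-4.362, θ₂=-0.436, ω₂=-0.328
apply F[25]=-15.000 → step 26: x=0.703, v=0.056, θ₁=-1.471, ω₁=-4.548, θ₂=-0.443, ω₂=-0.393
apply F[26]=-15.000 → step 27: x=0.701, v=-0.204, θ₁=-1.564, ω₁=-4.758, θ₂=-0.452, ω₂=-0.495
apply F[27]=-15.000 → step 28: x=0.695, v=-0.485, θ₁=-1.661, ω₁=-4.997, θ₂=-0.463, ω₂=-0.644
apply F[28]=-15.000 → step 29: x=0.682, v=-0.789, θ₁=-1.764, ω₁=-5.268, θ₂=-0.478, ω₂=-0.851
apply F[29]=-15.000 → step 30: x=0.663, v=-1.120, θ₁=-1.872, ω₁=-5.579, θ₂=-0.497, ω₂=-1.128
apply F[30]=-15.000 → step 31: x=0.637, v=-1.482, θ₁=-1.987, ω₁=-5.938, θ₂=-0.523, ω₂=-1.496
apply F[31]=-15.000 → step 32: x=0.603, v=-1.878, θ₁=-2.110, ω₁=-6.355, θ₂=-0.558, ω₂=-1.978
apply F[32]=-15.000 → step 33: x=0.562, v=-2.314, θ₁=-2.242, ω₁=-6.837, θ₂=-0.604, ω₂=-2.609
apply F[33]=-15.000 → step 34: x=0.511, v=-2.790, θ₁=-2.384, ω₁=-7.391, θ₂=-0.664, ω₂=-3.432
apply F[34]=-15.000 → step 35: x=0.450, v=-3.299, θ₁=-2.538, ω₁=-8.004, θ₂=-0.742, ω₂=-4.503
apply F[35]=-9.584 → step 36: x=0.379, v=-3.748, θ₁=-2.704, ω₁=-8.558, θ₂=-0.846, ω₂=-5.910
apply F[36]=+15.000 → step 37: x=0.303, v=-3.816, θ₁=-2.876, ω₁=-8.607, θ₂=-0.982, ω₂=-7.674
Max |angle| over trajectory = 2.876 rad = 164.8°.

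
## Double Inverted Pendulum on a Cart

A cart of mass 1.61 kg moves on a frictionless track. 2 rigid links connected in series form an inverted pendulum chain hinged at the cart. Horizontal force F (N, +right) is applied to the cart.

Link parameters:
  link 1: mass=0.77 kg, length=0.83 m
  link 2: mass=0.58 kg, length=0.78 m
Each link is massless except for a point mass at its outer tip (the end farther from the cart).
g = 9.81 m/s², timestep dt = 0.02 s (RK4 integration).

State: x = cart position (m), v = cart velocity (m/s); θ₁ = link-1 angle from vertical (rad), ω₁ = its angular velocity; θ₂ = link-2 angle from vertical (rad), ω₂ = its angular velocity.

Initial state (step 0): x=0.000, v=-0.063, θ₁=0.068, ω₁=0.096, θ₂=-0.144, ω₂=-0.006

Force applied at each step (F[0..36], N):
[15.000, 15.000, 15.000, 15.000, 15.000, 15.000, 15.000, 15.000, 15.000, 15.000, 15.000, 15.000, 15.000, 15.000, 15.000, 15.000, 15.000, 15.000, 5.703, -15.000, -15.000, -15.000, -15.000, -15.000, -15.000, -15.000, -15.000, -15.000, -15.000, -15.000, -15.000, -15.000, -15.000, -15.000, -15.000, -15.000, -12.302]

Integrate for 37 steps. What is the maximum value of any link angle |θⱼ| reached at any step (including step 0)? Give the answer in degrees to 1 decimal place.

apply F[0]=+15.000 → step 1: x=0.000, v=0.112, θ₁=0.068, ω₁=-0.060, θ₂=-0.145, ω₂=-0.101
apply F[1]=+15.000 → step 2: x=0.004, v=0.287, θ₁=0.066, ω₁=-0.217, θ₂=-0.148, ω₂=-0.197
apply F[2]=+15.000 → step 3: x=0.012, v=0.463, θ₁=0.060, ω₁=-0.377, θ₂=-0.153, ω₂=-0.291
apply F[3]=+15.000 → step 4: x=0.023, v=0.640, θ₁=0.050, ω₁=-0.541, θ₂=-0.160, ω₂=-0.383
apply F[4]=+15.000 → step 5: x=0.038, v=0.819, θ₁=0.038, ω₁=-0.711, θ₂=-0.168, ω₂=-0.471
apply F[5]=+15.000 → step 6: x=0.056, v=1.001, θ₁=0.022, ω₁=-0.891, θ₂=-0.179, ω₂=-0.555
apply F[6]=+15.000 → step 7: x=0.078, v=1.185, θ₁=0.002, ω₁=-1.080, θ₂=-0.190, ω₂=-0.632
apply F[7]=+15.000 → step 8: x=0.103, v=1.373, θ₁=-0.021, ω₁=-1.282, θ₂=-0.204, ω₂=-0.701
apply F[8]=+15.000 → step 9: x=0.133, v=1.564, θ₁=-0.049, ω₁=-1.497, θ₂=-0.218, ω₂=-0.760
apply F[9]=+15.000 → step 10: x=0.166, v=1.757, θ₁=-0.081, ω₁=-1.726, θ₂=-0.234, ω₂=-0.808
apply F[10]=+15.000 → step 11: x=0.203, v=1.953, θ₁=-0.118, ω₁=-1.970, θ₂=-0.251, ω₂=-0.844
apply F[11]=+15.000 → step 12: x=0.244, v=2.149, θ₁=-0.160, ω₁=-2.229, θ₂=-0.268, ω₂=-0.868
apply F[12]=+15.000 → step 13: x=0.289, v=2.345, θ₁=-0.207, ω₁=-2.499, θ₂=-0.285, ω₂=-0.881
apply F[13]=+15.000 → step 14: x=0.338, v=2.536, θ₁=-0.260, ω₁=-2.776, θ₂=-0.303, ω₂=-0.884
apply F[14]=+15.000 → step 15: x=0.390, v=2.719, θ₁=-0.319, ω₁=-3.056, θ₂=-0.321, ω₂=-0.884
apply F[15]=+15.000 → step 16: x=0.446, v=2.891, θ₁=-0.382, ω₁=-3.330, θ₂=-0.338, ω₂=-0.887
apply F[16]=+15.000 → step 17: x=0.506, v=3.048, θ₁=-0.452, ω₁=-3.592, θ₂=-0.356, ω₂=-0.901
apply F[17]=+15.000 → step 18: x=0.568, v=3.185, θ₁=-0.526, ω₁=-3.834, θ₂=-0.374, ω₂=-0.936
apply F[18]=+5.703 → step 19: x=0.632, v=3.209, θ₁=-0.604, ω₁=-3.968, θ₂=-0.394, ω₂=-0.978
apply F[19]=-15.000 → step 20: x=0.694, v=3.025, θ₁=-0.683, ω₁=-3.930, θ₂=-0.413, ω₂=-0.976
apply F[20]=-15.000 → step 21: x=0.753, v=2.842, θ₁=-0.761, ω₁=-3.920, θ₂=-0.433, ω₂=-0.972
apply F[21]=-15.000 → step 22: x=0.808, v=2.659, θ₁=-0.840, ω₁=-3.936, θ₂=-0.452, ω₂=-0.968
apply F[22]=-15.000 → step 23: x=0.859, v=2.474, θ₁=-0.919, ω₁=-3.973, θ₂=-0.471, ω₂=-0.966
apply F[23]=-15.000 → step 24: x=0.907, v=2.285, θ₁=-0.999, ω₁=-4.031, θ₂=-0.491, ω₂=-0.969
apply F[24]=-15.000 → step 25: x=0.951, v=2.091, θ₁=-1.080, ω₁=-4.108, θ₂=-0.510, ω₂=-0.982
apply F[25]=-15.000 → step 26: x=0.991, v=1.889, θ₁=-1.163, ω₁=-4.203, θ₂=-0.530, ω₂=-1.008
apply F[26]=-15.000 → step 27: x=1.026, v=1.678, θ₁=-1.249, ω₁=-4.314, θ₂=-0.551, ω₂=-1.051
apply F[27]=-15.000 → step 28: x=1.058, v=1.457, θ₁=-1.336, ω₁=-4.442, θ₂=-0.572, ω₂=-1.115
apply F[28]=-15.000 → step 29: x=1.085, v=1.224, θ₁=-1.426, ω₁=-4.588, θ₂=-0.595, ω₂=-1.207
apply F[29]=-15.000 → step 30: x=1.107, v=0.978, θ₁=-1.520, ω₁=-4.752, θ₂=-0.621, ω₂=-1.331
apply F[30]=-15.000 → step 31: x=1.124, v=0.715, θ₁=-1.617, ω₁=-4.935, θ₂=-0.649, ω₂=-1.494
apply F[31]=-15.000 → step 32: x=1.135, v=0.436, θ₁=-1.717, ω₁=-5.140, θ₂=-0.681, ω₂=-1.706
apply F[32]=-15.000 → step 33: x=1.141, v=0.138, θ₁=-1.822, ω₁=-5.367, θ₂=-0.717, ω₂=-1.974
apply F[33]=-15.000 → step 34: x=1.140, v=-0.181, θ₁=-1.932, ω₁=-5.617, θ₂=-0.760, ω₂=-2.312
apply F[34]=-15.000 → step 35: x=1.133, v=-0.521, θ₁=-2.047, ω₁=-5.891, θ₂=-0.811, ω₂=-2.735
apply F[35]=-15.000 → step 36: x=1.119, v=-0.883, θ₁=-2.168, ω₁=-6.185, θ₂=-0.870, ω₂=-3.259
apply F[36]=-12.302 → step 37: x=1.098, v=-1.239, θ₁=-2.294, ω₁=-6.468, θ₂=-0.942, ω₂=-3.929
Max |angle| over trajectory = 2.294 rad = 131.5°.

Answer: 131.5°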